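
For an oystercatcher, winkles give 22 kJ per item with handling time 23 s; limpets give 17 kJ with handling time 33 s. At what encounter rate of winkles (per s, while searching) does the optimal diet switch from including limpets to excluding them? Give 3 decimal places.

Drop limpets once their profitability E₂/h₂ falls below the rate achievable on winkles alone: E₂/h₂ = λE₁/(1 + λh₁).
Solve for λ: λE₁h₂ = E₂(1 + λh₁) → λ(E₁h₂ − E₂h₁) = E₂ → λ = E₂/(E₁h₂ − E₂h₁).
λ = 17/(22×33 − 17×23) = 17/335 = 0.05075 per s.

0.051 per s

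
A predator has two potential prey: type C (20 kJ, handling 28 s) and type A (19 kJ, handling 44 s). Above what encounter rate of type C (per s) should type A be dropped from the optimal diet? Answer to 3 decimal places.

Drop type A once their profitability E₂/h₂ falls below the rate achievable on type C alone: E₂/h₂ = λE₁/(1 + λh₁).
Solve for λ: λE₁h₂ = E₂(1 + λh₁) → λ(E₁h₂ − E₂h₁) = E₂ → λ = E₂/(E₁h₂ − E₂h₁).
λ = 19/(20×44 − 19×28) = 19/348 = 0.0546 per s.

0.055 per s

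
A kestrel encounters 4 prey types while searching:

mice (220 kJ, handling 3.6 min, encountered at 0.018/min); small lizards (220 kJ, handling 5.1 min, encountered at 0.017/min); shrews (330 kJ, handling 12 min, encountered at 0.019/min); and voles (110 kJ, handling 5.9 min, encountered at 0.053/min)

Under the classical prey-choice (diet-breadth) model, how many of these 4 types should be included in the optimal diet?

Rank by E/h (kJ/min): mice 61.1, small lizards 43.1, shrews 27.5, voles 18.6. Include each in turn until the next type's E/h falls below the running intake rate.
Rate on top 1: 3.719. small lizards: 43.1 > 3.719 → include.
Rate on top 2: 6.687. shrews: 27.5 > 6.687 → include.
Rate on top 3: 10.13. voles: 18.6 > 10.13 → include.
Optimal diet: mice, small lizards, shrews, voles — 4 of 4 types.

4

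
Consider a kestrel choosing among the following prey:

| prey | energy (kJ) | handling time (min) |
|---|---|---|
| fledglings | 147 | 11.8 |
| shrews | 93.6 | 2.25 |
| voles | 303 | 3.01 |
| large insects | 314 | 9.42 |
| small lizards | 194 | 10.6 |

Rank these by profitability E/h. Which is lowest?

fledglings

Profitability E/h (kJ/min): fledglings = 147/11.8 = 12.5, shrews = 93.6/2.25 = 41.6, voles = 303/3.01 = 101, large insects = 314/9.42 = 33.3, small lizards = 194/10.6 = 18.3.
Ranked: voles > shrews > large insects > small lizards > fledglings.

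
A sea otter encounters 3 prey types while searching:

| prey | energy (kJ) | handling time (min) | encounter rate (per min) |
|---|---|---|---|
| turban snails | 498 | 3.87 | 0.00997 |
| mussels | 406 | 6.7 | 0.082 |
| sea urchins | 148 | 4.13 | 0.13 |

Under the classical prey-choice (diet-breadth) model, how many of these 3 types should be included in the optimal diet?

Rank by E/h (kJ/min): turban snails 129, mussels 60.6, sea urchins 35.8. Include each in turn until the next type's E/h falls below the running intake rate.
Rate on top 1: 4.781. mussels: 60.6 > 4.781 → include.
Rate on top 2: 24.09. sea urchins: 35.8 > 24.09 → include.
Optimal diet: turban snails, mussels, sea urchins — 3 of 3 types.

3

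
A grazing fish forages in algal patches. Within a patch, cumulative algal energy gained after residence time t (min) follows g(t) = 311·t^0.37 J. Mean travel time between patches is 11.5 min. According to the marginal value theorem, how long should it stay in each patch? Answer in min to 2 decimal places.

6.75 min

Maximise g(t)/(T+t): set derivative to zero → g'(t)(T+t) = g(t).
g'(t) = 0.37·311·t^-0.63. Setting 0.37·311·t^-0.63 = 311·t^0.37/(11.5+t) gives 0.37(11.5+t) = t, so 0.63·t = 0.37×11.5.
t* = 0.37×11.5/0.63 = 6.754 min.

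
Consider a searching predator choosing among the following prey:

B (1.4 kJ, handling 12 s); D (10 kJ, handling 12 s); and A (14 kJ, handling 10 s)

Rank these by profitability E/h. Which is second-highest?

D

In descending order of E/h:
A: 14/10 = 1.4 kJ/s
D: 10/12 = 0.833 kJ/s
B: 1.4/12 = 0.117 kJ/s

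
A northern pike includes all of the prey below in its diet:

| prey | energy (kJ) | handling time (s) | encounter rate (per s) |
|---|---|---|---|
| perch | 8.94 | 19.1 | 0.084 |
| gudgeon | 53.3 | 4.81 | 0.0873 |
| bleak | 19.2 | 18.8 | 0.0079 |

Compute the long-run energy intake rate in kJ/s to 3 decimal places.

1.751 kJ/s

Energy encountered per unit search time: 0.084×8.94 + 0.0873×53.3 + 0.0079×19.2 = 5.556 kJ/s.
Handling time per unit search time: 0.084×19.1 + 0.0873×4.81 + 0.0079×18.8 = 2.173.
Rate = 5.556/(1 + 2.173) = 1.751 kJ/s.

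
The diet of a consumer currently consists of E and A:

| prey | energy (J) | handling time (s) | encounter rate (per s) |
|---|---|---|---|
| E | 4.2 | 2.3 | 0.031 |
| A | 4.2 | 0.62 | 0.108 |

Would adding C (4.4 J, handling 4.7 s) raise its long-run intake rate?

On E and A alone, R = ΣλE/(1+Σλh) = 0.5838/1.138 = 0.5129 J/s.
C: E/h = 4.4/4.7 = 0.9362 J/s.
Since 0.9362 > R, including C increases the long-run rate.

Yes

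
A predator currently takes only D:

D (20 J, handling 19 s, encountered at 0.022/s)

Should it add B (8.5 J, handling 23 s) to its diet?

On D alone, R = ΣλE/(1+Σλh) = 0.44/1.418 = 0.3103 J/s.
B: E/h = 8.5/23 = 0.3696 J/s.
0.3696 > 0.3103, so adding B raises the average — include it.

Yes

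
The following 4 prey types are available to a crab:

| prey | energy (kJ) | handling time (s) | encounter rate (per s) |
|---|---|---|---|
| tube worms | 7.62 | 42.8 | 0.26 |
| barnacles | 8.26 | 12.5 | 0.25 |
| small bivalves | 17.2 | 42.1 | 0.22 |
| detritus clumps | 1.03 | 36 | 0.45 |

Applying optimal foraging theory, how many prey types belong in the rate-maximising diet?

1

Rank by E/h (kJ/s): barnacles 0.661, small bivalves 0.409, tube worms 0.178, detritus clumps 0.0286. Include each in turn until the next type's E/h falls below the running intake rate.
Rate on top 1: 0.5006. small bivalves: 0.409 < 0.5006 → exclude; stop.
Optimal diet: barnacles — 1 of 4 types.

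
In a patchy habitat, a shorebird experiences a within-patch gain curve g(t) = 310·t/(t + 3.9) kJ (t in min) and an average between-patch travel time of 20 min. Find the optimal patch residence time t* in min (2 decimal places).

8.83 min

Maximise g(t)/(T+t): set derivative to zero → g'(t)(T+t) = g(t).
g'(t) = 310·3.9/(t + 3.9)². Setting 310·3.9/(t+3.9)² = 310t/[(t+3.9)(20+t)] gives 3.9(20+t) = t(t+3.9), so t² = 3.9×20 = 78.
t* = √78 = 8.832 min.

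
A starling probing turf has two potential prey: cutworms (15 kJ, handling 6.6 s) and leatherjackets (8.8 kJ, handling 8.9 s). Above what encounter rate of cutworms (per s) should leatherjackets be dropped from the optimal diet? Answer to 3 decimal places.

The zero-one rule: include leatherjackets iff E₂/h₂ > λE₁/(1+λh₁). Equality gives the switch point.
λE₁h₂ = E₂ + λE₂h₁ ⇒ λ = E₂/(E₁h₂ − E₂h₁) = 8.8/(133.5 − 58.08) = 0.1167 per s.

0.117 per s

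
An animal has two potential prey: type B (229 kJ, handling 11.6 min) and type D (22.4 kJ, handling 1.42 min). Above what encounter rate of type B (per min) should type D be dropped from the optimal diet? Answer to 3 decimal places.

0.343 per min

At the threshold, the rate on type B alone equals the profitability of type D: λ·229/(1 + λ·11.6) = 22.4/1.42 = 15.77.
Rearranging, λ(229 − 15.77×11.6) = 15.77, so λ = 15.77/46.01 = 0.3428 per min.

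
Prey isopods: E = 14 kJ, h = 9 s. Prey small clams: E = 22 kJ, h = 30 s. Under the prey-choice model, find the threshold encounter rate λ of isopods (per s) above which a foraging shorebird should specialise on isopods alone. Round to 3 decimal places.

The zero-one rule: include small clams iff E₂/h₂ > λE₁/(1+λh₁). Equality gives the switch point.
λE₁h₂ = E₂ + λE₂h₁ ⇒ λ = E₂/(E₁h₂ − E₂h₁) = 22/(420 − 198) = 0.0991 per s.

0.099 per s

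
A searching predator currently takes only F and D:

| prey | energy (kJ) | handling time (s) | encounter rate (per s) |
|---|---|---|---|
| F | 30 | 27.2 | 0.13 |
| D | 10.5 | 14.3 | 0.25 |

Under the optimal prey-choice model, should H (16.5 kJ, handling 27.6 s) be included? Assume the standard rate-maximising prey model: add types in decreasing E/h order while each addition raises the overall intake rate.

No

Current rate: (0.13×30 + 0.25×10.5)/(1 + 0.13×27.2 + 0.25×14.3) = 0.8045 kJ/s.
Profitability of H: 16.5/27.6 = 0.5978 kJ/s.
Since 0.5978 < R, time spent handling H is better spent searching.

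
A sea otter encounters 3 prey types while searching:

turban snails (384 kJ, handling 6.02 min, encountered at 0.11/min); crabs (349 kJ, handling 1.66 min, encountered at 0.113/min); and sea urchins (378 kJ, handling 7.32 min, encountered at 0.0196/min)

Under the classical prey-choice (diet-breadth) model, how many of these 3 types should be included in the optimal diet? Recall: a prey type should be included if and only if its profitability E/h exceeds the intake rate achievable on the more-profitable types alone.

E/h in descending order: crabs 210, turban snails 63.8, sea urchins 51.6 kJ/min. The optimal diet is the largest prefix of this list for which every included type satisfies E_i/h_i > R on the types above it.
Rate on top 1: 33.21. turban snails: 63.8 > 33.21 → include.
Rate on top 2: 44.15. sea urchins: 51.6 > 44.15 → include.
Optimal diet: crabs, turban snails, sea urchins — 3 of 3 types.

3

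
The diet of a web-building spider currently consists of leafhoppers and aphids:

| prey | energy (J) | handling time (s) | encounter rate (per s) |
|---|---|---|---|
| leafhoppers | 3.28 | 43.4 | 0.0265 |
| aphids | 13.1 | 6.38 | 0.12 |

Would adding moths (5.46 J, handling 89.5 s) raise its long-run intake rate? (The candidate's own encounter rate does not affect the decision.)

Current rate: (0.0265×3.28 + 0.12×13.1)/(1 + 0.0265×43.4 + 0.12×6.38) = 0.569 J/s.
moths: E/h = 5.46/89.5 = 0.06101 J/s.
0.06101 < 0.569, so adding moths would lower the average — exclude it.

No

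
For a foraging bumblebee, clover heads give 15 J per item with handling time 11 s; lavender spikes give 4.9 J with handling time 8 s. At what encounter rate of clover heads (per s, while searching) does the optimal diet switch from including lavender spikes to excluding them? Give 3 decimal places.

0.074 per s

Drop lavender spikes once their profitability E₂/h₂ falls below the rate achievable on clover heads alone: E₂/h₂ = λE₁/(1 + λh₁).
Solve for λ: λE₁h₂ = E₂(1 + λh₁) → λ(E₁h₂ − E₂h₁) = E₂ → λ = E₂/(E₁h₂ − E₂h₁).
λ = 4.9/(15×8 − 4.9×11) = 4.9/66.1 = 0.07413 per s.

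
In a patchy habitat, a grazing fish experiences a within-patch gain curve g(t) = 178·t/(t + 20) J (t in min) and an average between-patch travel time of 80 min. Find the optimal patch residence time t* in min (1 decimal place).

Optimal t* satisfies g'(t*) = g(t*)/(T + t*).
g'(t) = 178·20/(t + 20)². Setting 178·20/(t+20)² = 178t/[(t+20)(80+t)] gives 20(80+t) = t(t+20), so t² = 20×80 = 1600.
t* = √1600 = 40 min.

40.0 min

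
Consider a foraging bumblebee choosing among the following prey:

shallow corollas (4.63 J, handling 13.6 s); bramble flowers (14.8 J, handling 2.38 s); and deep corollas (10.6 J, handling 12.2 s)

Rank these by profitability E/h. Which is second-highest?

deep corollas

In descending order of E/h:
bramble flowers: 14.8/2.38 = 6.22 J/s
deep corollas: 10.6/12.2 = 0.869 J/s
shallow corollas: 4.63/13.6 = 0.34 J/s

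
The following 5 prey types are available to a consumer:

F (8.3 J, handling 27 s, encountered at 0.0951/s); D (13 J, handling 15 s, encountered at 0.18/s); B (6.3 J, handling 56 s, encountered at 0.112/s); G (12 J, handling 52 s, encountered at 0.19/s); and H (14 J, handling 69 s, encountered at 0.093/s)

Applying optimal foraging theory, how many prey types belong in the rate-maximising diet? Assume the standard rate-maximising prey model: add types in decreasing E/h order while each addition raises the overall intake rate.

E/h in descending order: D 0.867, F 0.307, G 0.231, H 0.203, B 0.113 J/s. The optimal diet is the largest prefix of this list for which every included type satisfies E_i/h_i > R on the types above it.
Rate on top 1: 0.6324. F: 0.307 < 0.6324 → exclude; stop.
Optimal diet: D — 1 of 5 types.

1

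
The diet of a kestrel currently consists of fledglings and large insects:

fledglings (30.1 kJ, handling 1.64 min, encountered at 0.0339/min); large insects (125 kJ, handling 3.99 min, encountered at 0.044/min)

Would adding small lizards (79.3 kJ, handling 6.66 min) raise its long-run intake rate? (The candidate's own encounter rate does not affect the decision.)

Yes

Intake rate on the current diet: R = (0.0339×30.1 + 0.044×125) / (1 + 0.0339×1.64 + 0.044×3.99) = 6.52/1.231 = 5.296 kJ/min.
small lizards: E/h = 79.3/6.66 = 11.91 kJ/min.
11.91 > 5.296, so adding small lizards raises the average — include it.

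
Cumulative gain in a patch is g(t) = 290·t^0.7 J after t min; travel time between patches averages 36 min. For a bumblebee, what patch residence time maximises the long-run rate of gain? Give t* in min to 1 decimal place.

84.0 min

By the marginal value theorem, leave when the instantaneous gain rate g'(t) equals the habitat-wide average g(t)/(T + t).
g'(t) = 0.7·290·t^-0.3. Setting 0.7·290·t^-0.3 = 290·t^0.7/(36+t) gives 0.7(36+t) = t, so 0.30·t = 0.7×36.
t* = 0.7×36/0.30 = 84 min.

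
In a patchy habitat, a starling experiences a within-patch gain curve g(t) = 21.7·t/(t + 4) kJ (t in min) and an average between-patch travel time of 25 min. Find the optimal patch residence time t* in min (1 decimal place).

Optimal t* satisfies g'(t*) = g(t*)/(T + t*).
g'(t) = 21.7·4/(t + 4)². Setting 21.7·4/(t+4)² = 21.7t/[(t+4)(25+t)] gives 4(25+t) = t(t+4), so t² = 4×25 = 100.
t* = √100 = 10 min.

10.0 min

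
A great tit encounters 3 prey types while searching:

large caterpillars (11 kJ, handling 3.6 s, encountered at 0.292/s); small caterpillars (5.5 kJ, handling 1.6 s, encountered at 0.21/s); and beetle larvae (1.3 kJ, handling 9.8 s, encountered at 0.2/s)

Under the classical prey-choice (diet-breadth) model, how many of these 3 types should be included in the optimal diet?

2

Profitabilities (E/h, kJ/s): small caterpillars 3.44, large caterpillars 3.06, beetle larvae 0.133. Add prey in this order while the next type's profitability exceeds the intake rate on those already taken.
Rate on top 1: 0.8645. large caterpillars: 3.06 > 0.8645 → include.
Rate on top 2: 1.829. beetle larvae: 0.133 < 1.829 → exclude; stop.
Optimal diet: small caterpillars, large caterpillars — 2 of 3 types.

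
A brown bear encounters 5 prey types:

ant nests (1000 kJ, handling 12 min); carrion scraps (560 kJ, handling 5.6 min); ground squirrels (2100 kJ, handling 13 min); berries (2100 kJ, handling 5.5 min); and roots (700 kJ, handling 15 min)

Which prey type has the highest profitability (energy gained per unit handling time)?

berries

In descending order of E/h:
berries: 2100/5.5 = 382 kJ/min
ground squirrels: 2100/13 = 162 kJ/min
carrion scraps: 560/5.6 = 100 kJ/min
ant nests: 1000/12 = 83.3 kJ/min
roots: 700/15 = 46.7 kJ/min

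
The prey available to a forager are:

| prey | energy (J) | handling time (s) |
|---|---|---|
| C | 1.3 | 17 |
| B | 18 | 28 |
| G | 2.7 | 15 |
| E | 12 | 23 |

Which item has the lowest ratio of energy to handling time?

In descending order of E/h:
B: 18/28 = 0.643 J/s
E: 12/23 = 0.522 J/s
G: 2.7/15 = 0.18 J/s
C: 1.3/17 = 0.0765 J/s

C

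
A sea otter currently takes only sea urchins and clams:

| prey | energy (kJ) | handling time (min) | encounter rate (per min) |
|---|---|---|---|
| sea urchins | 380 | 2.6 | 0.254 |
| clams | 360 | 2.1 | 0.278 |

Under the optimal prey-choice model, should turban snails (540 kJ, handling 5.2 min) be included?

Current rate: (0.254×380 + 0.278×360)/(1 + 0.254×2.6 + 0.278×2.1) = 87.6 kJ/min.
Profitability of turban snails: 540/5.2 = 103.8 kJ/min.
103.8 > 87.6, so adding turban snails raises the average — include it.

Yes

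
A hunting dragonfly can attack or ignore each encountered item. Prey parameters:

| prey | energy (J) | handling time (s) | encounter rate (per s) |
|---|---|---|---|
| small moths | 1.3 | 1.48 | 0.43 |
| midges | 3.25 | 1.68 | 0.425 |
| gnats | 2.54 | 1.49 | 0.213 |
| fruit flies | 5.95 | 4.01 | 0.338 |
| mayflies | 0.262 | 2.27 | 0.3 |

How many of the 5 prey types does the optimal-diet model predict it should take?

E/h in descending order: midges 1.93, gnats 1.7, fruit flies 1.48, small moths 0.878, mayflies 0.115 J/s. The optimal diet is the largest prefix of this list for which every included type satisfies E_i/h_i > R on the types above it.
Rate on top 1: 0.8059. gnats: 1.7 > 0.8059 → include.
Rate on top 2: 0.9463. fruit flies: 1.48 > 0.9463 → include.
Rate on top 3: 1.161. small moths: 0.878 < 1.161 → exclude; stop.
Optimal diet: midges, gnats, fruit flies — 3 of 5 types.

3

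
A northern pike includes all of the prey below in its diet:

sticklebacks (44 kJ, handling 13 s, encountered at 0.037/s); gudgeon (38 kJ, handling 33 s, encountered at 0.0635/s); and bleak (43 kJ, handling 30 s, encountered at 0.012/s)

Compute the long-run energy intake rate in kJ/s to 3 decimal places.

1.158 kJ/s

R = Σλ_iE_i / (1 + Σλ_ih_i)
Numerator: 0.037×44 + 0.0635×38 + 0.012×43 = 4.557
Denominator: 1 + 0.037×13 + 0.0635×33 + 0.012×30 = 3.936
R = 4.557/3.936 = 1.158 kJ/s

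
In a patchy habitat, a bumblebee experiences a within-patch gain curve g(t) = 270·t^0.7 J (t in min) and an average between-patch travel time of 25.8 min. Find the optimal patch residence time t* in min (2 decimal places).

Optimal t* satisfies g'(t*) = g(t*)/(T + t*).
g'(t) = 0.7·270·t^-0.3. Setting 0.7·270·t^-0.3 = 270·t^0.7/(25.8+t) gives 0.7(25.8+t) = t, so 0.30·t = 0.7×25.8.
t* = 0.7×25.8/0.30 = 60.2 min.

60.20 min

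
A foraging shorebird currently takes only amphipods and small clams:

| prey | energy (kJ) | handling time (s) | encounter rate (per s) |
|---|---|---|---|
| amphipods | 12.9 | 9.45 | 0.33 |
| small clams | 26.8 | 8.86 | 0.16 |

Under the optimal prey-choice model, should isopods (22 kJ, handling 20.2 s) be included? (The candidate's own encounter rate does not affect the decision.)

On amphipods and small clams alone, R = ΣλE/(1+Σλh) = 8.545/5.536 = 1.544 kJ/s.
isopods: E/h = 22/20.2 = 1.089 kJ/s.
1.089 < 1.544, so adding isopods would lower the average — exclude it.

No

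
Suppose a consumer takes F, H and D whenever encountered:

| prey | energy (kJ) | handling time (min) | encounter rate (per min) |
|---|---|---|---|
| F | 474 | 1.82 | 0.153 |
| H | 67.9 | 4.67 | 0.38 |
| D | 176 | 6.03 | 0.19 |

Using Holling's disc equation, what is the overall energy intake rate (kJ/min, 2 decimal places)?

R = Σλ_iE_i / (1 + Σλ_ih_i)
Numerator: 0.153×474 + 0.38×67.9 + 0.19×176 = 131.8
Denominator: 1 + 0.153×1.82 + 0.38×4.67 + 0.19×6.03 = 4.199
R = 131.8/4.199 = 31.38 kJ/min

31.38 kJ/min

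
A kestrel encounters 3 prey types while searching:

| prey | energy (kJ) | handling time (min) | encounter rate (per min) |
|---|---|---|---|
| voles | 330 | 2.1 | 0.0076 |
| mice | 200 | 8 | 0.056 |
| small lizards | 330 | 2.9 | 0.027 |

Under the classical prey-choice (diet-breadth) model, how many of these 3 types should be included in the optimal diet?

3

Rank by E/h (kJ/min): voles 157, small lizards 114, mice 25. Include each in turn until the next type's E/h falls below the running intake rate.
Rate on top 1: 2.469. small lizards: 114 > 2.469 → include.
Rate on top 2: 10.43. mice: 25 > 10.43 → include.
Optimal diet: voles, small lizards, mice — 3 of 3 types.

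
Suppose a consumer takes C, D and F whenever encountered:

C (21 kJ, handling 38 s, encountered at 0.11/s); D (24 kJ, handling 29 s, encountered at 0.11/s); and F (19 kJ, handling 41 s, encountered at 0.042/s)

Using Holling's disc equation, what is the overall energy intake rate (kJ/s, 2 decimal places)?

R = Σλ_iE_i / (1 + Σλ_ih_i)
Numerator: 0.11×21 + 0.11×24 + 0.042×19 = 5.748
Denominator: 1 + 0.11×38 + 0.11×29 + 0.042×41 = 10.09
R = 5.748/10.09 = 0.5696 kJ/s

0.57 kJ/s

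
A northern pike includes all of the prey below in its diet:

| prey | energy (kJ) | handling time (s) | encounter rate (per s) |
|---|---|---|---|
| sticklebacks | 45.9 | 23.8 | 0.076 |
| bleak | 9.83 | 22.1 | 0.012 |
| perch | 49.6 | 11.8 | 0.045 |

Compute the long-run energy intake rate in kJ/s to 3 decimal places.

R = Σλ_iE_i / (1 + Σλ_ih_i)
Numerator: 0.076×45.9 + 0.012×9.83 + 0.045×49.6 = 5.838
Denominator: 1 + 0.076×23.8 + 0.012×22.1 + 0.045×11.8 = 3.605
R = 5.838/3.605 = 1.62 kJ/s

1.620 kJ/s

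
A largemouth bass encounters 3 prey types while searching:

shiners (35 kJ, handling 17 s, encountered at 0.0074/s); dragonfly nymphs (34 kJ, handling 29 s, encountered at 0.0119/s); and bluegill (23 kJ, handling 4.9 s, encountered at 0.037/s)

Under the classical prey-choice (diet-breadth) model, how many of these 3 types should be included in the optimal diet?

3

E/h in descending order: bluegill 4.69, shiners 2.06, dragonfly nymphs 1.17 kJ/s. The optimal diet is the largest prefix of this list for which every included type satisfies E_i/h_i > R on the types above it.
Rate on top 1: 0.7204. shiners: 2.06 > 0.7204 → include.
Rate on top 2: 0.8492. dragonfly nymphs: 1.17 > 0.8492 → include.
Optimal diet: bluegill, shiners, dragonfly nymphs — 3 of 3 types.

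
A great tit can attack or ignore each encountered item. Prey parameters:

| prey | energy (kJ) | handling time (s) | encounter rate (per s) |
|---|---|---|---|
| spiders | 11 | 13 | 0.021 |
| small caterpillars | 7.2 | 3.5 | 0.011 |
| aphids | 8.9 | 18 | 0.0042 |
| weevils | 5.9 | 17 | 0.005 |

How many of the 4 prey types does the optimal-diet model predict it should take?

Profitabilities (E/h, kJ/s): small caterpillars 2.06, spiders 0.846, aphids 0.494, weevils 0.347. Add prey in this order while the next type's profitability exceeds the intake rate on those already taken.
Rate on top 1: 0.07626. spiders: 0.846 > 0.07626 → include.
Rate on top 2: 0.2365. aphids: 0.494 > 0.2365 → include.
Rate on top 3: 0.2506. weevils: 0.347 > 0.2506 → include.
Optimal diet: small caterpillars, spiders, aphids, weevils — 4 of 4 types.

4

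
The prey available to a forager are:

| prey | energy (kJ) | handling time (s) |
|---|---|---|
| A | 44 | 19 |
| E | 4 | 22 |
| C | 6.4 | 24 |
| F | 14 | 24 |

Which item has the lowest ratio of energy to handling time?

Profitability E/h (kJ/s): A = 44/19 = 2.32, E = 4/22 = 0.182, C = 6.4/24 = 0.267, F = 14/24 = 0.583.
Ranked: A > F > C > E.

E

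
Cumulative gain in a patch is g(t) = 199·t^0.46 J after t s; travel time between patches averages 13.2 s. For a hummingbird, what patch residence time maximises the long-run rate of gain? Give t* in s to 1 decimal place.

Optimal t* satisfies g'(t*) = g(t*)/(T + t*).
g'(t) = 0.46·199·t^-0.54. Setting 0.46·199·t^-0.54 = 199·t^0.46/(13.2+t) gives 0.46(13.2+t) = t, so 0.54·t = 0.46×13.2.
t* = 0.46×13.2/0.54 = 11.24 s.

11.2 s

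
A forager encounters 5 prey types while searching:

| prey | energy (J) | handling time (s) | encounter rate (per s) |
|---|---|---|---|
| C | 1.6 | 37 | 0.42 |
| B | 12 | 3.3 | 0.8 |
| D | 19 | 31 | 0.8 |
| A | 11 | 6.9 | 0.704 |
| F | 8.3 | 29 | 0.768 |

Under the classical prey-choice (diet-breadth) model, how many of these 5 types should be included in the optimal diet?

Rank by E/h (J/s): B 3.64, A 1.59, D 0.613, F 0.286, C 0.0432. Include each in turn until the next type's E/h falls below the running intake rate.
Rate on top 1: 2.637. A: 1.59 < 2.637 → exclude; stop.
Optimal diet: B — 1 of 5 types.

1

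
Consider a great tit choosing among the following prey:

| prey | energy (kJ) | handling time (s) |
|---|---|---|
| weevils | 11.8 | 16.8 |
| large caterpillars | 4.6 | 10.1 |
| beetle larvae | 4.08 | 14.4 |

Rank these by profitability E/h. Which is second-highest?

large caterpillars

Profitability E/h (kJ/s): weevils = 11.8/16.8 = 0.702, large caterpillars = 4.6/10.1 = 0.455, beetle larvae = 4.08/14.4 = 0.283.
Ranked: weevils > large caterpillars > beetle larvae.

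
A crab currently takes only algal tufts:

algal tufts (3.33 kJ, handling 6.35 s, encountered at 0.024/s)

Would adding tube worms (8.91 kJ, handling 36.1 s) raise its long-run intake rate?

Yes

Current rate: (0.024×3.33)/(1 + 0.024×6.35) = 0.06935 kJ/s.
tube worms: E/h = 8.91/36.1 = 0.2468 kJ/s.
0.2468 > 0.06935, so adding tube worms raises the average — include it.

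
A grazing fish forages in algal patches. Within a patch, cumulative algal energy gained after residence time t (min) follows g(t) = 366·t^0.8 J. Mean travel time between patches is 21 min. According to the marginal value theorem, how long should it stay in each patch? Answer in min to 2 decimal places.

84.00 min

Optimal t* satisfies g'(t*) = g(t*)/(T + t*).
g'(t) = 0.8·366·t^-0.2. Setting 0.8·366·t^-0.2 = 366·t^0.8/(21+t) gives 0.8(21+t) = t, so 0.20·t = 0.8×21.
t* = 0.8×21/0.20 = 84 min.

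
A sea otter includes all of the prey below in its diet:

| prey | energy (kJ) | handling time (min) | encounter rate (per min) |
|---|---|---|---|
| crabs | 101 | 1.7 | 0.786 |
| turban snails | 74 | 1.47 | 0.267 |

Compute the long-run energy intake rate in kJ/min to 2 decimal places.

36.33 kJ/min

Energy encountered per unit search time: 0.786×101 + 0.267×74 = 99.14 kJ/min.
Handling time per unit search time: 0.786×1.7 + 0.267×1.47 = 1.729.
Rate = 99.14/(1 + 1.729) = 36.33 kJ/min.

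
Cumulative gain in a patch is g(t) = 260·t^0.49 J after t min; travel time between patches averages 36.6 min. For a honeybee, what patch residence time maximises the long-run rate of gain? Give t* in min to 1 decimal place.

35.2 min

Optimal t* satisfies g'(t*) = g(t*)/(T + t*).
g'(t) = 0.49·260·t^-0.51. Setting 0.49·260·t^-0.51 = 260·t^0.49/(36.6+t) gives 0.49(36.6+t) = t, so 0.51·t = 0.49×36.6.
t* = 0.49×36.6/0.51 = 35.16 min.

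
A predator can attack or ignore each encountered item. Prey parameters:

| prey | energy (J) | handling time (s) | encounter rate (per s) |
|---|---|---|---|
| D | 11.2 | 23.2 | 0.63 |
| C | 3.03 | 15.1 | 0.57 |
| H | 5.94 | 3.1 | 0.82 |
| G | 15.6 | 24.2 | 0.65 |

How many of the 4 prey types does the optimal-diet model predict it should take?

E/h in descending order: H 1.92, G 0.645, D 0.483, C 0.201 J/s. The optimal diet is the largest prefix of this list for which every included type satisfies E_i/h_i > R on the types above it.
Rate on top 1: 1.375. G: 0.645 < 1.375 → exclude; stop.
Optimal diet: H — 1 of 4 types.

1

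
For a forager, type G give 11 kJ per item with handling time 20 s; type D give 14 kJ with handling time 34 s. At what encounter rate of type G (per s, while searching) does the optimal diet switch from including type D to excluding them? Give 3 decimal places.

At the threshold, the rate on type G alone equals the profitability of type D: λ·11/(1 + λ·20) = 14/34 = 0.4118.
Rearranging, λ(11 − 0.4118×20) = 0.4118, so λ = 0.4118/2.765 = 0.1489 per s.

0.149 per s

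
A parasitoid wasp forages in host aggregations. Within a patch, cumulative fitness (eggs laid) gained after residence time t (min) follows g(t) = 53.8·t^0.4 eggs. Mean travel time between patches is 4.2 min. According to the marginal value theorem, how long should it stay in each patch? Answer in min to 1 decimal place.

Optimal t* satisfies g'(t*) = g(t*)/(T + t*).
g'(t) = 0.4·53.8·t^-0.6. Setting 0.4·53.8·t^-0.6 = 53.8·t^0.4/(4.2+t) gives 0.4(4.2+t) = t, so 0.60·t = 0.4×4.2.
t* = 0.4×4.2/0.60 = 2.8 min.

2.8 min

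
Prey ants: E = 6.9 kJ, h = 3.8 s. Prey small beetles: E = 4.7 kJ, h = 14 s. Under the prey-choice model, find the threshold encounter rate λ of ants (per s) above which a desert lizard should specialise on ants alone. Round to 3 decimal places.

The zero-one rule: include small beetles iff E₂/h₂ > λE₁/(1+λh₁). Equality gives the switch point.
λE₁h₂ = E₂ + λE₂h₁ ⇒ λ = E₂/(E₁h₂ − E₂h₁) = 4.7/(96.6 − 17.86) = 0.05969 per s.

0.060 per s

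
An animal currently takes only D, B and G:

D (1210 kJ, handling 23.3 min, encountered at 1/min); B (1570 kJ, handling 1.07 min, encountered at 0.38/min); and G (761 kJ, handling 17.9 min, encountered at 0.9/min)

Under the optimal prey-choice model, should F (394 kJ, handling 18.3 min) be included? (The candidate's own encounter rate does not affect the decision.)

Intake rate on the current diet: R = (1×1210 + 0.38×1570 + 0.9×761) / (1 + 1×23.3 + 0.38×1.07 + 0.9×17.9) = 2492/40.82 = 61.04 kJ/min.
F: E/h = 394/18.3 = 21.53 kJ/min.
21.53 < 61.04, so adding F would lower the average — exclude it.

No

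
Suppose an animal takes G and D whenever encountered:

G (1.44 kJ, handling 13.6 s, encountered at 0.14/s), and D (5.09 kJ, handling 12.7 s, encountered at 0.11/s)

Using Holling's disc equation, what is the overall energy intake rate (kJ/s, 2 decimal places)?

R = Σλ_iE_i / (1 + Σλ_ih_i)
Numerator: 0.14×1.44 + 0.11×5.09 = 0.7615
Denominator: 1 + 0.14×13.6 + 0.11×12.7 = 4.301
R = 0.7615/4.301 = 0.1771 kJ/s

0.18 kJ/s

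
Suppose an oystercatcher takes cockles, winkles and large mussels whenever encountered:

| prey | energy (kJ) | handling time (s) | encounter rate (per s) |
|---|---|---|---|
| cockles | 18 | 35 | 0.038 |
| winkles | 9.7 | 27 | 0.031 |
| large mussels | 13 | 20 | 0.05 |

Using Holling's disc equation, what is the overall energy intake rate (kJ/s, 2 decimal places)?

0.39 kJ/s

R = Σλ_iE_i / (1 + Σλ_ih_i)
Numerator: 0.038×18 + 0.031×9.7 + 0.05×13 = 1.635
Denominator: 1 + 0.038×35 + 0.031×27 + 0.05×20 = 4.167
R = 1.635/4.167 = 0.3923 kJ/s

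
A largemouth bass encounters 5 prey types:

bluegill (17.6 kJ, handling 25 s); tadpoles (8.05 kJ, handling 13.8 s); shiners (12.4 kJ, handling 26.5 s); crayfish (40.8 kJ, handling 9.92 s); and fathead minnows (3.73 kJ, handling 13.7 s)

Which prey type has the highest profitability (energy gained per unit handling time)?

crayfish

In descending order of E/h:
crayfish: 40.8/9.92 = 4.11 kJ/s
bluegill: 17.6/25 = 0.704 kJ/s
tadpoles: 8.05/13.8 = 0.583 kJ/s
shiners: 12.4/26.5 = 0.468 kJ/s
fathead minnows: 3.73/13.7 = 0.272 kJ/s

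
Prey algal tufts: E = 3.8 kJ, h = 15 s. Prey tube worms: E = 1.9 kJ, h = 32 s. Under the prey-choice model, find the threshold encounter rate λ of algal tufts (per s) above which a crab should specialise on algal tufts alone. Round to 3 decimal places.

0.020 per s

At the threshold, the rate on algal tufts alone equals the profitability of tube worms: λ·3.8/(1 + λ·15) = 1.9/32 = 0.05937.
Rearranging, λ(3.8 − 0.05937×15) = 0.05937, so λ = 0.05937/2.909 = 0.02041 per s.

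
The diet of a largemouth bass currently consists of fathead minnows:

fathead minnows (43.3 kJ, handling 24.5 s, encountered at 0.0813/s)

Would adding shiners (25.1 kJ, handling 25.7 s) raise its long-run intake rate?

No

Intake rate on the current diet: R = (0.0813×43.3) / (1 + 0.0813×24.5) = 3.52/2.992 = 1.177 kJ/s.
shiners: E/h = 25.1/25.7 = 0.9767 kJ/s.
0.9767 < 1.177, so adding shiners would lower the average — exclude it.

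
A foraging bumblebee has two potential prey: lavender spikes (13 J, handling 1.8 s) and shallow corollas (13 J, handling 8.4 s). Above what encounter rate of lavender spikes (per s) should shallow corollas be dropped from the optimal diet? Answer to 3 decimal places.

The zero-one rule: include shallow corollas iff E₂/h₂ > λE₁/(1+λh₁). Equality gives the switch point.
λE₁h₂ = E₂ + λE₂h₁ ⇒ λ = E₂/(E₁h₂ − E₂h₁) = 13/(109.2 − 23.4) = 0.1515 per s.

0.152 per s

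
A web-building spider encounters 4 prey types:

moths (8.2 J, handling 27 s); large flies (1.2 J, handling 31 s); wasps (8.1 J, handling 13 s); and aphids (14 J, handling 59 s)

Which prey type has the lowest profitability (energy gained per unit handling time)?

large flies

In descending order of E/h:
wasps: 8.1/13 = 0.623 J/s
moths: 8.2/27 = 0.304 J/s
aphids: 14/59 = 0.237 J/s
large flies: 1.2/31 = 0.0387 J/s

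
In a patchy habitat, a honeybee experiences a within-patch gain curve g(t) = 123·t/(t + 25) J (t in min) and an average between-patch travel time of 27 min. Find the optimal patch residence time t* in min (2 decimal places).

Optimal t* satisfies g'(t*) = g(t*)/(T + t*).
g'(t) = 123·25/(t + 25)². Setting 123·25/(t+25)² = 123t/[(t+25)(27+t)] gives 25(27+t) = t(t+25), so t² = 25×27 = 675.
t* = √675 = 25.98 min.

25.98 min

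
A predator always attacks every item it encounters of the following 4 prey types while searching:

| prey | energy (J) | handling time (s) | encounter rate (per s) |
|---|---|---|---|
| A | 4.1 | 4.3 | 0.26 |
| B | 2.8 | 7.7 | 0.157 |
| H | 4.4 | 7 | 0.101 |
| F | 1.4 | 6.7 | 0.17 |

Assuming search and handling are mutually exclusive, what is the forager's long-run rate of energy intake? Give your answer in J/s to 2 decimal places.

R = (0.26×4.1 + 0.157×2.8 + 0.101×4.4 + 0.17×1.4) / (1 + 0.26×4.3 + 0.157×7.7 + 0.101×7 + 0.17×6.7) = 2.188/5.173 = 0.423 J/s.

0.42 J/s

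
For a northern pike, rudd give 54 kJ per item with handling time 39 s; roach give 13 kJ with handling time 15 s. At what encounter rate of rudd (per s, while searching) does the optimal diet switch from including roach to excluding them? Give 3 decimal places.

The zero-one rule: include roach iff E₂/h₂ > λE₁/(1+λh₁). Equality gives the switch point.
λE₁h₂ = E₂ + λE₂h₁ ⇒ λ = E₂/(E₁h₂ − E₂h₁) = 13/(810 − 507) = 0.0429 per s.

0.043 per s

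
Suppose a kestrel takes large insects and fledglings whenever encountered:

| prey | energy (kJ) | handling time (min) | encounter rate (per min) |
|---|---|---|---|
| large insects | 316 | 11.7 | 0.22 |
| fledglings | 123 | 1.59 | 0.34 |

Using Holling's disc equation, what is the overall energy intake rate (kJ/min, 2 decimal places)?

27.06 kJ/min

R = (0.22×316 + 0.34×123) / (1 + 0.22×11.7 + 0.34×1.59) = 111.3/4.115 = 27.06 kJ/min.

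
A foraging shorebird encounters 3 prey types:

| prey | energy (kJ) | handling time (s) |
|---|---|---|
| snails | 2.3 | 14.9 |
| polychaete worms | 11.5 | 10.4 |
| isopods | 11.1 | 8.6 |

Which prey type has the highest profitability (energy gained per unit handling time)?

Profitability E/h (kJ/s): snails = 2.3/14.9 = 0.154, polychaete worms = 11.5/10.4 = 1.11, isopods = 11.1/8.6 = 1.29.
Ranked: isopods > polychaete worms > snails.

isopods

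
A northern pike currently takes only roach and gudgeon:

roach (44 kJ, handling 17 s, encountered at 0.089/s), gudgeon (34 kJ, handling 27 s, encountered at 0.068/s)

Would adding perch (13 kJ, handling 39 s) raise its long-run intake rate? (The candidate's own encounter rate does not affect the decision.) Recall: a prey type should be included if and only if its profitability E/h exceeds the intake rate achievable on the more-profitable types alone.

On roach and gudgeon alone, R = ΣλE/(1+Σλh) = 6.228/4.349 = 1.432 kJ/s.
perch: E/h = 13/39 = 0.3333 kJ/s.
Since 0.3333 < R, time spent handling perch is better spent searching.

No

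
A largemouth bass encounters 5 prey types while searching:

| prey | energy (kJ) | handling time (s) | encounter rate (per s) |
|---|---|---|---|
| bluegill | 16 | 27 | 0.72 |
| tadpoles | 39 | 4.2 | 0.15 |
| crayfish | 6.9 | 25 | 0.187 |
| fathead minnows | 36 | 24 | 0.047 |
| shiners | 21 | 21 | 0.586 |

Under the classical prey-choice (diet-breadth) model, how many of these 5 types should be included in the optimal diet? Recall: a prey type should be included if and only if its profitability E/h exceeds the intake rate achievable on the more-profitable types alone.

1

Profitabilities (E/h, kJ/s): tadpoles 9.29, fathead minnows 1.5, shiners 1, bluegill 0.593, crayfish 0.276. Add prey in this order while the next type's profitability exceeds the intake rate on those already taken.
Rate on top 1: 3.589. fathead minnows: 1.5 < 3.589 → exclude; stop.
Optimal diet: tadpoles — 1 of 5 types.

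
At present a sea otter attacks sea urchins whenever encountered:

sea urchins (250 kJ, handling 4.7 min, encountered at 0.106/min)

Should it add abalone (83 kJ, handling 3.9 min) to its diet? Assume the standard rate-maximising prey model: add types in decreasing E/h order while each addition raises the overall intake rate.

Current rate: (0.106×250)/(1 + 0.106×4.7) = 17.69 kJ/min.
abalone: E/h = 83/3.9 = 21.28 kJ/min.
21.28 > 17.69, so adding abalone raises the average — include it.

Yes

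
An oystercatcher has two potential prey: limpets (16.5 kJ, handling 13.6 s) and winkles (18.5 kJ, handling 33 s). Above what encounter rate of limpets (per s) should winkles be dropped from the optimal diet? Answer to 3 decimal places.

0.063 per s

At the threshold, the rate on limpets alone equals the profitability of winkles: λ·16.5/(1 + λ·13.6) = 18.5/33 = 0.5606.
Rearranging, λ(16.5 − 0.5606×13.6) = 0.5606, so λ = 0.5606/8.876 = 0.06316 per s.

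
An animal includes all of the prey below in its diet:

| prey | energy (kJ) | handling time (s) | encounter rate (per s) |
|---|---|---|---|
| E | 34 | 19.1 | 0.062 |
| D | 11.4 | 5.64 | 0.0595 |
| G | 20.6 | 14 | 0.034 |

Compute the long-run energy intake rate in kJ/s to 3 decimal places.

1.164 kJ/s

R = Σλ_iE_i / (1 + Σλ_ih_i)
Numerator: 0.062×34 + 0.0595×11.4 + 0.034×20.6 = 3.487
Denominator: 1 + 0.062×19.1 + 0.0595×5.64 + 0.034×14 = 2.996
R = 3.487/2.996 = 1.164 kJ/s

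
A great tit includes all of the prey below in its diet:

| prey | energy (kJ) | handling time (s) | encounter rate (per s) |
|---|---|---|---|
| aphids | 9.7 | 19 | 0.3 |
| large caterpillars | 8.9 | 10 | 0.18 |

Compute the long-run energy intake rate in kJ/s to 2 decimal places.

0.53 kJ/s

R = Σλ_iE_i / (1 + Σλ_ih_i)
Numerator: 0.3×9.7 + 0.18×8.9 = 4.512
Denominator: 1 + 0.3×19 + 0.18×10 = 8.5
R = 4.512/8.5 = 0.5308 kJ/s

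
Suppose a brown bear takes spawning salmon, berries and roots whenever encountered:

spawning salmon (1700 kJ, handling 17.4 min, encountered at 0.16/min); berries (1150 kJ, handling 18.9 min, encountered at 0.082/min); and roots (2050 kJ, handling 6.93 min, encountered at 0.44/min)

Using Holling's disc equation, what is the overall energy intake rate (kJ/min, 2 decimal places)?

151.29 kJ/min

R = Σλ_iE_i / (1 + Σλ_ih_i)
Numerator: 0.16×1700 + 0.082×1150 + 0.44×2050 = 1268
Denominator: 1 + 0.16×17.4 + 0.082×18.9 + 0.44×6.93 = 8.383
R = 1268/8.383 = 151.3 kJ/min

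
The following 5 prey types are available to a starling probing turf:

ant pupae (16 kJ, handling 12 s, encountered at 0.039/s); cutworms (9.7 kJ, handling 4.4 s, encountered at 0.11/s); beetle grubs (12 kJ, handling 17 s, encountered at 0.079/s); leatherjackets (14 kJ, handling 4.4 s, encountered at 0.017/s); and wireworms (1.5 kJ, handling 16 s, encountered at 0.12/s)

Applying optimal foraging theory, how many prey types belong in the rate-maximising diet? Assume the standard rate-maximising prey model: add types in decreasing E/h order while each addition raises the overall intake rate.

3

Profitabilities (E/h, kJ/s): leatherjackets 3.18, cutworms 2.2, ant pupae 1.33, beetle grubs 0.706, wireworms 0.0938. Add prey in this order while the next type's profitability exceeds the intake rate on those already taken.
Rate on top 1: 0.2214. cutworms: 2.2 > 0.2214 → include.
Rate on top 2: 0.8372. ant pupae: 1.33 > 0.8372 → include.
Rate on top 3: 0.9517. beetle grubs: 0.706 < 0.9517 → exclude; stop.
Optimal diet: leatherjackets, cutworms, ant pupae — 3 of 5 types.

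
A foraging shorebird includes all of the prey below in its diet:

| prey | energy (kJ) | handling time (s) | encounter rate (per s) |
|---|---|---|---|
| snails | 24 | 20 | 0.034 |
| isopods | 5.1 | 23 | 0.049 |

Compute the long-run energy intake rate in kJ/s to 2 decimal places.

R = Σλ_iE_i / (1 + Σλ_ih_i)
Numerator: 0.034×24 + 0.049×5.1 = 1.066
Denominator: 1 + 0.034×20 + 0.049×23 = 2.807
R = 1.066/2.807 = 0.3797 kJ/s

0.38 kJ/s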